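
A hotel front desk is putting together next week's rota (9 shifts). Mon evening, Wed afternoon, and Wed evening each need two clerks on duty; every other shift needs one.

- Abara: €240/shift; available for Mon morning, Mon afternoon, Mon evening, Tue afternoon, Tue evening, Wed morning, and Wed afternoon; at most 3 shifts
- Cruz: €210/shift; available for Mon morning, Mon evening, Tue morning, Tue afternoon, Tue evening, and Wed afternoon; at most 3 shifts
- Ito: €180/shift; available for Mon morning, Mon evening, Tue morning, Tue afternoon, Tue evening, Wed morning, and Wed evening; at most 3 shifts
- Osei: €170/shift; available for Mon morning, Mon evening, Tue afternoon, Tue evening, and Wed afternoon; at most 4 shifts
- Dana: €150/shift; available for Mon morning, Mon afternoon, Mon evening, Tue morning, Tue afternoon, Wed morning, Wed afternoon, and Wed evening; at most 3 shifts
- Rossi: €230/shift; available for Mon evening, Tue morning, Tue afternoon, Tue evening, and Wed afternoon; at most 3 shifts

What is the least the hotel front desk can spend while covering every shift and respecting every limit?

€2090

Wed evening can only be covered by Ito and Dana, so that assignment is forced.
Picking the cheapest available clerk for each shift independently would cost €1890, but that ignores the shift limits.
An optimal schedule: Mon morning→Osei, Mon afternoon→Dana, Mon evening→Ito+Cruz, Tue morning→Ito, Tue afternoon→Osei, Tue evening→Osei, Wed morning→Dana, Wed afternoon→Osei+Cruz, Wed evening→Dana+Ito.
Total: 170 + 150 + 180 + 210 + 180 + 170 + 170 + 150 + 170 + 210 + 150 + 180 = €2090.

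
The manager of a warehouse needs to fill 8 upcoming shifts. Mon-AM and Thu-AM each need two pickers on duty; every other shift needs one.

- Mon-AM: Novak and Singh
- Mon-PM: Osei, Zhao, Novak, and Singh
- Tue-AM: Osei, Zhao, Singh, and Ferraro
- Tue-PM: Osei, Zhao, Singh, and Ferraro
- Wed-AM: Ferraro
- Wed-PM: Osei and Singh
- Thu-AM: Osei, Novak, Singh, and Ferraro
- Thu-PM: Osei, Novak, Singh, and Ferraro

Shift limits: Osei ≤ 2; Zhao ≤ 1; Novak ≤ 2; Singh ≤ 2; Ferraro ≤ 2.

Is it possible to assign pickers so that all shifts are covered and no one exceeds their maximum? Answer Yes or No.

Total capacity is 2+1+2+2+2 = 9 but 10 worker-slots are needed — infeasible.

No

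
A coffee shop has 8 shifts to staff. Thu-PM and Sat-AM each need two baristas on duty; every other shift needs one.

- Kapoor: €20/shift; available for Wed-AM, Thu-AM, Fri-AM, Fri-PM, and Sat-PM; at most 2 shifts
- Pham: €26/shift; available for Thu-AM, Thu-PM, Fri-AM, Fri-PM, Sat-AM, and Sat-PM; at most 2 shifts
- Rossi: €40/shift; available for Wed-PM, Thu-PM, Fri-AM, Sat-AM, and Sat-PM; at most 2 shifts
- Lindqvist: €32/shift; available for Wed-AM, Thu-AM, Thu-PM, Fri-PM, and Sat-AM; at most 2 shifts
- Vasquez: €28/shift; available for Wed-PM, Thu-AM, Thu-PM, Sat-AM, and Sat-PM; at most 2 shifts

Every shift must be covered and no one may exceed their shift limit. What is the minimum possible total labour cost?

€292

Picking the cheapest available barista for each shift independently would cost €236, but that ignores the shift limits.
An optimal schedule: Wed-AM→Kapoor, Wed-PM→Rossi, Thu-AM→Pham, Thu-PM→Lindqvist+Vasquez, Fri-AM→Kapoor, Fri-PM→Pham, Sat-AM→Lindqvist+Vasquez, Sat-PM→Rossi.
Total: 20 + 40 + 26 + 32 + 28 + 20 + 26 + 32 + 28 + 40 = €292.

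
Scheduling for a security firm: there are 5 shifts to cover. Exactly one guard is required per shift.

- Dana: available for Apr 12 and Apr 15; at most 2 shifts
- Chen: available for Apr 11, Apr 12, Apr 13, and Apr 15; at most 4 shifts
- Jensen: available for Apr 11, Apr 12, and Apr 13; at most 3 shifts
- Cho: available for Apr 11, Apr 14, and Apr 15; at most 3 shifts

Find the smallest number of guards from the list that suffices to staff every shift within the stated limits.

2

5 slots to fill and no one can take more than 4, so at least ⌈5/4⌉ = 2 guards are needed.
Chen and Cho alone can cover everything: Apr 11→Chen, Apr 12→Chen, Apr 13→Chen, Apr 14→Cho, Apr 15→Chen.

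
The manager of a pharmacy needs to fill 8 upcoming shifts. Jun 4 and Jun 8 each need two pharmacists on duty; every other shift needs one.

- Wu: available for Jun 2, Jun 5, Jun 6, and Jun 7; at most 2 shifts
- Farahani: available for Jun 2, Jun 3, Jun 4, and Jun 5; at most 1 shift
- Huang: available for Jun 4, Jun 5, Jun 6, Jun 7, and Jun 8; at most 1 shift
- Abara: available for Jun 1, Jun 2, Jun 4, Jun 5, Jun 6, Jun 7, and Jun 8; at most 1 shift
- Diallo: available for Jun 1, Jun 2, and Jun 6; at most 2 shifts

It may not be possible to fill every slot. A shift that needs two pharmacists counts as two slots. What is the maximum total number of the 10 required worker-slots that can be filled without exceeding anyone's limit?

Total capacity across all pharmacists is 2+1+1+1+2 = 7, and 10 slots are needed, so at most 7 can be filled.
An assignment achieving 7: Jun 1→Abara, Jun 2→Diallo, Jun 3→Farahani, Jun 5→Wu, Jun 6→Diallo, Jun 7→Wu, Jun 8→Huang.
Loads: Wu 2/2, Farahani 1/1, Huang 1/1, Abara 1/1, Diallo 2/2.

7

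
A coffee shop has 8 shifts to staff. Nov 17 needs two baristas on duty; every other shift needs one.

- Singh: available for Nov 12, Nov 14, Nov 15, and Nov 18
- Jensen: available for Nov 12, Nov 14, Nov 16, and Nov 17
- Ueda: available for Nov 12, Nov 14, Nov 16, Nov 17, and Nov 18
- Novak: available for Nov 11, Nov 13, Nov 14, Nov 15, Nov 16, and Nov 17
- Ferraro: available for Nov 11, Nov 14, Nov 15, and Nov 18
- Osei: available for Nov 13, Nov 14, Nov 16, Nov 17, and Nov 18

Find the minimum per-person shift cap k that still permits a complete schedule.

With 6 baristas and 9 worker-slots to fill, someone must work at least ⌈9/6⌉ = 2 shifts, so k ≥ 2.
k = 2 works: Nov 11→Novak, Nov 12→Singh, Nov 13→Novak, Nov 14→Jensen, Nov 15→Singh, Nov 16→Jensen, Nov 17→Ueda+Osei, Nov 18→Ueda.
Loads: Singh 2, Jensen 2, Ueda 2, Novak 2, Ferraro 0, Osei 1 — all ≤ 2.

2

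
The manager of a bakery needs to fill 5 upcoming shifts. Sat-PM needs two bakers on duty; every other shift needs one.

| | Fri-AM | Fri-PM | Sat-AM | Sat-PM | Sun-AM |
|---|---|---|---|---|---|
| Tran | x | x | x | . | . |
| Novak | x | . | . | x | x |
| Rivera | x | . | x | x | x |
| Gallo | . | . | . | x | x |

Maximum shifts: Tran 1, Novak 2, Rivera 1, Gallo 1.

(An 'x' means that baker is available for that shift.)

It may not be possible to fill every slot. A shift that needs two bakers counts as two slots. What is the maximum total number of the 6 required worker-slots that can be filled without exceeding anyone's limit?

Total capacity across all bakers is 1+2+1+1 = 5, and 6 slots are needed, so at most 5 can be filled.
An assignment achieving 5: Fri-AM→Novak, Fri-PM→Tran, Sat-AM→Rivera, Sat-PM→Novak+Gallo.
Loads: Tran 1/1, Novak 2/2, Rivera 1/1, Gallo 1/1.

5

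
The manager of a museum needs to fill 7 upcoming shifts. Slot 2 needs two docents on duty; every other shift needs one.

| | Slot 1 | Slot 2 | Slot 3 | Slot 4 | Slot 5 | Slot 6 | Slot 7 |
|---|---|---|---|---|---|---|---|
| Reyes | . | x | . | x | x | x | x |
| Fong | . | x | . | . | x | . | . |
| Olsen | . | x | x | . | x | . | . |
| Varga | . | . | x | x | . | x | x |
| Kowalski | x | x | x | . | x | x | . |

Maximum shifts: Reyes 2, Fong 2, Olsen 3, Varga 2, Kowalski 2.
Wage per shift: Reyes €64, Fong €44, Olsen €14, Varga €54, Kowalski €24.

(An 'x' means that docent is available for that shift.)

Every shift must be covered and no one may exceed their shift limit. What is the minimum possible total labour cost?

Slot 1 can only be covered by Kowalski, so that assignment is forced.
Picking the cheapest available docent for each shift independently would cost €222, but that ignores the shift limits.
An optimal schedule: Slot 1→Kowalski, Slot 2→Olsen+Fong, Slot 3→Olsen, Slot 4→Varga, Slot 5→Olsen, Slot 6→Kowalski, Slot 7→Varga.
Total: 24 + 14 + 44 + 14 + 54 + 14 + 24 + 54 = €242.

€242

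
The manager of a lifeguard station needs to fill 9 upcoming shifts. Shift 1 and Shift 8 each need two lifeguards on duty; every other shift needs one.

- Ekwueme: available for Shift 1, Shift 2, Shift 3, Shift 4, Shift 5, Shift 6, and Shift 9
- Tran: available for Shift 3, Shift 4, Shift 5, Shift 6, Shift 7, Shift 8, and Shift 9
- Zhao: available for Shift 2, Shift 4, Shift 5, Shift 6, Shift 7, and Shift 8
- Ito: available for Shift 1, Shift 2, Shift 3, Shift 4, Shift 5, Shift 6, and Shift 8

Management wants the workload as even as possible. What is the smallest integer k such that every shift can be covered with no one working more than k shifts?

With 4 lifeguards and 11 worker-slots to fill, someone must work at least ⌈11/4⌉ = 3 shifts, so k ≥ 3.
k = 3 works: Shift 1→Ekwueme+Ito, Shift 2→Ekwueme, Shift 3→Tran, Shift 4→Zhao, Shift 5→Zhao, Shift 6→Ito, Shift 7→Tran, Shift 8→Tran+Zhao, Shift 9→Ekwueme.
Loads: Ekwueme 3, Tran 3, Zhao 3, Ito 2 — all ≤ 3.

3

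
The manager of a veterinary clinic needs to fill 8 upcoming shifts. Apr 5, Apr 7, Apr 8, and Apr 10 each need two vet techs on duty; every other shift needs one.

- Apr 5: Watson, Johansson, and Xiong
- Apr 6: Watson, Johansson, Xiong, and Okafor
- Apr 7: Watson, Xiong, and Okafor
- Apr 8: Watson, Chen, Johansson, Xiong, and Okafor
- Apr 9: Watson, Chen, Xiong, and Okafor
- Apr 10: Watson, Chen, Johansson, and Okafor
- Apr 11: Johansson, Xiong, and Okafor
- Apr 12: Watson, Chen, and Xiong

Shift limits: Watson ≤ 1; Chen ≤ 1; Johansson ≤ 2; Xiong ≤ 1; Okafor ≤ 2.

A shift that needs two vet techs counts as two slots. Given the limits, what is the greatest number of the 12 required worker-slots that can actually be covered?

7

Total capacity across all vet techs is 1+1+2+1+2 = 7, and 12 slots are needed, so at most 7 can be filled.
An assignment achieving 7: Apr 5→Watson+Johansson, Apr 6→Okafor, Apr 7→Xiong+Okafor, Apr 11→Johansson, Apr 12→Chen.
Loads: Watson 1/1, Chen 1/1, Johansson 2/2, Xiong 1/1, Okafor 2/2.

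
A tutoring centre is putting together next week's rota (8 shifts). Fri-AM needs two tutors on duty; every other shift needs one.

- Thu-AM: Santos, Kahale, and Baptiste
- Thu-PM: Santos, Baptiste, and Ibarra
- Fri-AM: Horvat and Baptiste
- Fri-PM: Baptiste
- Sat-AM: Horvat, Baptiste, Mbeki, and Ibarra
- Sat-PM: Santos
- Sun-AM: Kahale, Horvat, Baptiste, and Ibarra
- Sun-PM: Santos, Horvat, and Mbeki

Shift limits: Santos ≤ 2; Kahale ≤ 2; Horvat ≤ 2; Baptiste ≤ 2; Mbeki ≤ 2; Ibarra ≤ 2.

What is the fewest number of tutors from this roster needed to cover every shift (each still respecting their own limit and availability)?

9 slots to fill and no one can take more than 2, so at least ⌈9/2⌉ = 5 tutors are needed.
Santos, Kahale, Horvat, Baptiste, and Mbeki alone can cover everything: Thu-AM→Kahale, Thu-PM→Santos, Fri-AM→Horvat+Baptiste, Fri-PM→Baptiste, Sat-AM→Horvat, Sat-PM→Santos, Sun-AM→Kahale, Sun-PM→Mbeki.

5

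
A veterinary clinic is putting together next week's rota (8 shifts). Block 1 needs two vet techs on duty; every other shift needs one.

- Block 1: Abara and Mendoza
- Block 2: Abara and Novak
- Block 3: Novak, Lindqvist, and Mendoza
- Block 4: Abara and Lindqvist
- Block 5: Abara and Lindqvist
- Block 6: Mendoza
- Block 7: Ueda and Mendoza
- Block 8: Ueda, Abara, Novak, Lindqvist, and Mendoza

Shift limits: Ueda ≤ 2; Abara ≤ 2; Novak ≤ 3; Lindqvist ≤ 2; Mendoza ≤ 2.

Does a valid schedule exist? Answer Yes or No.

Block 1 can only be covered by Abara and Mendoza, so that assignment is forced.
Block 6 can only be covered by Mendoza, so that assignment is forced.
One valid schedule: Block 1→Abara+Mendoza, Block 2→Abara, Block 3→Novak, Block 4→Lindqvist, Block 5→Lindqvist, Block 6→Mendoza, Block 7→Ueda, Block 8→Ueda.
Loads: Ueda 2/2, Abara 2/2, Novak 1/3, Lindqvist 2/2, Mendoza 2/2 — all within limits.

Yes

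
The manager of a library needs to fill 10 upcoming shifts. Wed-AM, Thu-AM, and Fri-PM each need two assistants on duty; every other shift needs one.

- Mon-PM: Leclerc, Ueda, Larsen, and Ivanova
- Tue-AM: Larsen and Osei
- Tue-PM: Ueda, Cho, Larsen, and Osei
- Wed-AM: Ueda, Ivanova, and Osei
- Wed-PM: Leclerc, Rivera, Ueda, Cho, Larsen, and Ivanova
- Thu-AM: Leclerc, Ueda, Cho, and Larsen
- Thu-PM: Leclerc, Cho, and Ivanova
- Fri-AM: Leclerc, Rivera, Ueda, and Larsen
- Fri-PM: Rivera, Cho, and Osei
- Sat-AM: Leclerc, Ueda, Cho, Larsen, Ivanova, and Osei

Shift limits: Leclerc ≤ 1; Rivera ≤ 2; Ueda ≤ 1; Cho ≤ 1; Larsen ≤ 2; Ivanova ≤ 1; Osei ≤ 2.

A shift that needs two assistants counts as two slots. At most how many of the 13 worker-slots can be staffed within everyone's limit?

Total capacity across all assistants is 1+2+1+1+2+1+2 = 10, and 13 slots are needed, so at most 10 can be filled.
An assignment achieving 10: Mon-PM→Larsen, Tue-AM→Larsen, Tue-PM→Osei, Wed-AM→Ueda+Ivanova, Thu-PM→Leclerc, Fri-AM→Rivera, Fri-PM→Rivera+Cho, Sat-AM→Osei.
Loads: Leclerc 1/1, Rivera 2/2, Ueda 1/1, Cho 1/1, Larsen 2/2, Ivanova 1/1, Osei 2/2.

10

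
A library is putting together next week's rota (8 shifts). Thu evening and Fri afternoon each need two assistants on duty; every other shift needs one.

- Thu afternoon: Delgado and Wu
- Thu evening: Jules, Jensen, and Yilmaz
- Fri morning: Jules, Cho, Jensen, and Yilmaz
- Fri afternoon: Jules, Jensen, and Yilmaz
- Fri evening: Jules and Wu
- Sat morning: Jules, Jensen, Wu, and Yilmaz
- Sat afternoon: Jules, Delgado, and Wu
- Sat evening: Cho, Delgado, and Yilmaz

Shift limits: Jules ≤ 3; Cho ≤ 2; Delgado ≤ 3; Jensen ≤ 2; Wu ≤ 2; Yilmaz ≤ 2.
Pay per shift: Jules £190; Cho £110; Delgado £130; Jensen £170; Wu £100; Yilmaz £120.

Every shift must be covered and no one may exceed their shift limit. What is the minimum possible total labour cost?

£1260

Picking the cheapest available assistant for each shift independently would cost £1200, but that ignores the shift limits.
An optimal schedule: Thu afternoon→Delgado, Thu evening→Yilmaz+Jensen, Fri morning→Cho, Fri afternoon→Yilmaz+Jensen, Fri evening→Wu, Sat morning→Wu, Sat afternoon→Delgado, Sat evening→Cho.
Total: 130 + 120 + 170 + 110 + 120 + 170 + 100 + 100 + 130 + 110 = £1260.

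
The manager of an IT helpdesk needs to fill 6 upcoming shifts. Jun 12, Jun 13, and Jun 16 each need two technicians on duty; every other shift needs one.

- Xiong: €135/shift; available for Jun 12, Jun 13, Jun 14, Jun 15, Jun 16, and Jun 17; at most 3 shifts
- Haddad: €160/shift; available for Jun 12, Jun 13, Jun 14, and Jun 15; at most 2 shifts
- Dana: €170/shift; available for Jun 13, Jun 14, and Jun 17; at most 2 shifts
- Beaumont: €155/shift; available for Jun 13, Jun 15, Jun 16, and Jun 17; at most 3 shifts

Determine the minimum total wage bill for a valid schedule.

€1360

Jun 12 can only be covered by Xiong and Haddad, so that assignment is forced.
Jun 16 can only be covered by Xiong and Beaumont, so that assignment is forced.
Picking the cheapest available technician for each shift independently would cost €1280, but that ignores the shift limits.
An optimal schedule: Jun 12→Xiong+Haddad, Jun 13→Haddad+Dana, Jun 14→Xiong, Jun 15→Beaumont, Jun 16→Xiong+Beaumont, Jun 17→Beaumont.
Total: 135 + 160 + 160 + 170 + 135 + 155 + 135 + 155 + 155 = €1360.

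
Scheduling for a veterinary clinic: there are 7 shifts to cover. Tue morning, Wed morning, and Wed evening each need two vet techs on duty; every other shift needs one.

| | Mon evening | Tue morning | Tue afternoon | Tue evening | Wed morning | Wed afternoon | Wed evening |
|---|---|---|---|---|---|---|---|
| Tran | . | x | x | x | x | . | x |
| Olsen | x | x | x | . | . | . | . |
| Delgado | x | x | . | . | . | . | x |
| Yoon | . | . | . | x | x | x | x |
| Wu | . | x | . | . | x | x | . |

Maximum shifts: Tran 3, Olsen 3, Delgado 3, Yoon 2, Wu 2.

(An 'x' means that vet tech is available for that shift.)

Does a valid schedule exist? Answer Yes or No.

One valid schedule: Mon evening→Olsen, Tue morning→Olsen+Delgado, Tue afternoon→Tran, Tue evening→Tran, Wed morning→Tran+Wu, Wed afternoon→Yoon, Wed evening→Delgado+Yoon.
Loads: Tran 3/3, Olsen 2/3, Delgado 2/3, Yoon 2/2, Wu 1/2 — all within limits.

Yes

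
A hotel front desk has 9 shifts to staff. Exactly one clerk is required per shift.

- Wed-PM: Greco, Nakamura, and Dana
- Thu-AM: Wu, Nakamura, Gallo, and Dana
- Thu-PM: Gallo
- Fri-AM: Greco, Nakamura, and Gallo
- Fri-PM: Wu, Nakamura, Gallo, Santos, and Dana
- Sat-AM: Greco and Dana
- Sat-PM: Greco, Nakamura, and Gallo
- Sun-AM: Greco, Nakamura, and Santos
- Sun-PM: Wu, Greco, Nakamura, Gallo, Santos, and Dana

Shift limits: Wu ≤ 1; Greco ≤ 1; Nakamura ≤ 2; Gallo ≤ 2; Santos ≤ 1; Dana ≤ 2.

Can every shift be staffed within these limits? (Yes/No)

Thu-PM can only be covered by Gallo, so that assignment is forced.
One valid schedule: Wed-PM→Nakamura, Thu-AM→Wu, Thu-PM→Gallo, Fri-AM→Nakamura, Fri-PM→Dana, Sat-AM→Greco, Sat-PM→Gallo, Sun-AM→Santos, Sun-PM→Dana.
Loads: Wu 1/1, Greco 1/1, Nakamura 2/2, Gallo 2/2, Santos 1/1, Dana 2/2 — all within limits.

Yes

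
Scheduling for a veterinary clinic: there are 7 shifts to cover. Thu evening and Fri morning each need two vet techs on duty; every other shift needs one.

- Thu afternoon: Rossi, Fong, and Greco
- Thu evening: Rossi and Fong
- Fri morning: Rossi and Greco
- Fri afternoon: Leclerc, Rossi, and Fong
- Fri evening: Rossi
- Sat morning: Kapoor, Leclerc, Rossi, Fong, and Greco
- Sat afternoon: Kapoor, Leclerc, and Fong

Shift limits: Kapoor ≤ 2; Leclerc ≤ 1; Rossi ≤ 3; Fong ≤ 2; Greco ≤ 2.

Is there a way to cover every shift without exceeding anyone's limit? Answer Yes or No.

Thu evening can only be covered by Rossi and Fong, so that assignment is forced.
Fri morning can only be covered by Rossi and Greco, so that assignment is forced.
Fri evening can only be covered by Rossi, so that assignment is forced.
One valid schedule: Thu afternoon→Fong, Thu evening→Rossi+Fong, Fri morning→Rossi+Greco, Fri afternoon→Leclerc, Fri evening→Rossi, Sat morning→Kapoor, Sat afternoon→Kapoor.
Loads: Kapoor 2/2, Leclerc 1/1, Rossi 3/3, Fong 2/2, Greco 1/2 — all within limits.

Yes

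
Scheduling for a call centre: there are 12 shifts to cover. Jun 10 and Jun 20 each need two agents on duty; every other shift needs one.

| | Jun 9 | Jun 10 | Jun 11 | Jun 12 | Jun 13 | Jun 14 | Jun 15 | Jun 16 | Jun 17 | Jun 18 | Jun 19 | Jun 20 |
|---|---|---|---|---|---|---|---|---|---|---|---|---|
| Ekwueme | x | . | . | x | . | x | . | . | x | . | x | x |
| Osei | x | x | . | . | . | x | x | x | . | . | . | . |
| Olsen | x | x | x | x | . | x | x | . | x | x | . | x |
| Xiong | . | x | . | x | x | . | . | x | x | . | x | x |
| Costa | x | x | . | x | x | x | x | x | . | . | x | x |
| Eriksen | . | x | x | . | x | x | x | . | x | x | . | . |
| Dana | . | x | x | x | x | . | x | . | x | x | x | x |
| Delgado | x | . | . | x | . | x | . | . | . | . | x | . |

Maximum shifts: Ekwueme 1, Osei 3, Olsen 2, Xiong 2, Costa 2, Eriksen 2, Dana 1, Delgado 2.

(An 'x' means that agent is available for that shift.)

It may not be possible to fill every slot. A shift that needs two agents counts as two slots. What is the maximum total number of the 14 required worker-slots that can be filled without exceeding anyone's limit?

Total capacity across all agents is 1+3+2+2+2+2+1+2 = 15, and 14 slots are needed, so at most 14 can be filled.
An assignment achieving 14: Jun 9→Ekwueme, Jun 10→Osei+Eriksen, Jun 11→Olsen, Jun 12→Delgado, Jun 13→Xiong, Jun 14→Eriksen, Jun 15→Osei, Jun 16→Osei, Jun 17→Xiong, Jun 18→Olsen, Jun 19→Costa, Jun 20→Costa+Dana.
Loads: Ekwueme 1/1, Osei 3/3, Olsen 2/2, Xiong 2/2, Costa 2/2, Eriksen 2/2, Dana 1/1, Delgado 1/2.

14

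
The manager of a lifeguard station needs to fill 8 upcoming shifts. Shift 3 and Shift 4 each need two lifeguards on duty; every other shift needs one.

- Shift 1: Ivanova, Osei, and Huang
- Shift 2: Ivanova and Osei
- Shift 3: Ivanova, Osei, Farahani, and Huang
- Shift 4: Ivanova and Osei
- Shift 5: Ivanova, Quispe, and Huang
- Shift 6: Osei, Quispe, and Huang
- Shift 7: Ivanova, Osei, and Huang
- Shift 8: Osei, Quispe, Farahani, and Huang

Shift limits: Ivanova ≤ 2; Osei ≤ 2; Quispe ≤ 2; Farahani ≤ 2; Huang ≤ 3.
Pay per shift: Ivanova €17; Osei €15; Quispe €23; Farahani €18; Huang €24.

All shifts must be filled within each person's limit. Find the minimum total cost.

€194

Shift 4 can only be covered by Ivanova and Osei, so that assignment is forced.
Picking the cheapest available lifeguard for each shift independently would cost €156, but that ignores the shift limits.
An optimal schedule: Shift 1→Osei, Shift 2→Ivanova, Shift 3→Farahani+Huang, Shift 4→Ivanova+Osei, Shift 5→Quispe, Shift 6→Quispe, Shift 7→Huang, Shift 8→Farahani.
Total: 15 + 17 + 18 + 24 + 17 + 15 + 23 + 23 + 24 + 18 = €194.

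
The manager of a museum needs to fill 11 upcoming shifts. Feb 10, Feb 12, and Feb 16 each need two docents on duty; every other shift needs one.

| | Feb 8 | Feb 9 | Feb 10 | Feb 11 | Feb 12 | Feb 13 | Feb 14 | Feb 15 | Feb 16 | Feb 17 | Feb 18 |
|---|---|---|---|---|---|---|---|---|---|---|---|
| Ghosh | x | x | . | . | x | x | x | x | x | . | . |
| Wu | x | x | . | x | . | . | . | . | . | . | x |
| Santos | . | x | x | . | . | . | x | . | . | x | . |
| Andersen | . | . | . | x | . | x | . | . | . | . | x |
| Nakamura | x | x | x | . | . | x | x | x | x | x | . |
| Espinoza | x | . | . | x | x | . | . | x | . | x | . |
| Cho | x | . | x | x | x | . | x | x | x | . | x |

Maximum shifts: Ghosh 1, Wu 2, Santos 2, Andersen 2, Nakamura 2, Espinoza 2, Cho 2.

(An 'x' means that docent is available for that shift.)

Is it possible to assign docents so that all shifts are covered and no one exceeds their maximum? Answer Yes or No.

Total capacity is 1+2+2+2+2+2+2 = 13 but 14 worker-slots are needed — infeasible.

No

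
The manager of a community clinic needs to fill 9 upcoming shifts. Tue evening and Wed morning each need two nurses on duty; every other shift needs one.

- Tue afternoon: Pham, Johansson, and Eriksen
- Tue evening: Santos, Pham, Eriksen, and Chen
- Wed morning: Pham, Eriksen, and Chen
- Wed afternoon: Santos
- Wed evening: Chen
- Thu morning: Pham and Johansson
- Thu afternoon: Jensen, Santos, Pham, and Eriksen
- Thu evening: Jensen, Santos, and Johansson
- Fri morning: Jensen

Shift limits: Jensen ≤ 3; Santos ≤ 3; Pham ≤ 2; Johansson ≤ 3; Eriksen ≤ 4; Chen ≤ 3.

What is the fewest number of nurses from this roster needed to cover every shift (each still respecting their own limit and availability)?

5

11 slots to fill and no one can take more than 4, so at least ⌈11/4⌉ = 3 nurses are needed.
No set of 4 nurses can cover every shift (each such set leaves at least one shift with no one available or exceeds a cap).
Jensen, Santos, Pham, Johansson, and Chen alone can cover everything: Tue afternoon→Pham, Tue evening→Santos+Chen, Wed morning→Pham+Chen, Wed afternoon→Santos, Wed evening→Chen, Thu morning→Johansson, Thu afternoon→Jensen, Thu evening→Jensen, Fri morning→Jensen.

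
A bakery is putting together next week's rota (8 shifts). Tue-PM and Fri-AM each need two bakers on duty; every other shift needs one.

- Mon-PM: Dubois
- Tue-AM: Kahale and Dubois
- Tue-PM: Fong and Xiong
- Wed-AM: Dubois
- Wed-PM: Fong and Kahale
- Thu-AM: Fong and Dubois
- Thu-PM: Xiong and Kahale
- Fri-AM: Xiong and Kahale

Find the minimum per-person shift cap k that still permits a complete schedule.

With 4 bakers and 10 worker-slots to fill, someone must work at least ⌈10/4⌉ = 3 shifts, so k ≥ 3.
k = 3 works: Mon-PM→Dubois, Tue-AM→Kahale, Tue-PM→Fong+Xiong, Wed-AM→Dubois, Wed-PM→Fong, Thu-AM→Fong, Thu-PM→Xiong, Fri-AM→Xiong+Kahale.
Loads: Fong 3, Xiong 3, Kahale 2, Dubois 2 — all ≤ 3.

3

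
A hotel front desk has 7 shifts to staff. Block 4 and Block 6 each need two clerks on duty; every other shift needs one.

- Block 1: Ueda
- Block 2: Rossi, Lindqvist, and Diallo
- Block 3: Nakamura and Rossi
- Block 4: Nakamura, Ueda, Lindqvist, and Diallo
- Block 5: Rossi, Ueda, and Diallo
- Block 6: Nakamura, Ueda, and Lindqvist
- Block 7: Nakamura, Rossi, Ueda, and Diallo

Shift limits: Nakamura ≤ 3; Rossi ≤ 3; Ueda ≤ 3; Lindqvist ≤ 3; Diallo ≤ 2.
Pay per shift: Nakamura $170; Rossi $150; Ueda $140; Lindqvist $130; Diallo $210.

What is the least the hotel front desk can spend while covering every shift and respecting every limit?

$1260

Block 1 can only be covered by Ueda, so that assignment is forced.
Picking the cheapest available clerk for each shift independently would cost $1240, but that ignores the shift limits.
An optimal schedule: Block 1→Ueda, Block 2→Lindqvist, Block 3→Rossi, Block 4→Lindqvist+Ueda, Block 5→Rossi, Block 6→Lindqvist+Ueda, Block 7→Rossi.
Total: 140 + 130 + 150 + 130 + 140 + 150 + 130 + 140 + 150 = $1260.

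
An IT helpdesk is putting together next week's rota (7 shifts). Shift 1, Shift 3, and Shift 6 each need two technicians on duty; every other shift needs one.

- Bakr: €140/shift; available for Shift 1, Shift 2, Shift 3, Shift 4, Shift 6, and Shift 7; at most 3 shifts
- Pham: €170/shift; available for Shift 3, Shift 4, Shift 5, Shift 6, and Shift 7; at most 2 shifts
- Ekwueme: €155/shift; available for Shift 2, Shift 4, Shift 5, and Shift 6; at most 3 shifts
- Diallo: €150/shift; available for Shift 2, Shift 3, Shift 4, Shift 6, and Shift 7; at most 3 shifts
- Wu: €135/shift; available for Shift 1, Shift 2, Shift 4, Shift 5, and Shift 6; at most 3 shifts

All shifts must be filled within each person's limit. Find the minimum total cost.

€1430

Shift 1 can only be covered by Bakr and Wu, so that assignment is forced.
Picking the cheapest available technician for each shift independently would cost €1385, but that ignores the shift limits.
An optimal schedule: Shift 1→Wu+Bakr, Shift 2→Wu, Shift 3→Bakr+Diallo, Shift 4→Diallo, Shift 5→Wu, Shift 6→Diallo+Ekwueme, Shift 7→Bakr.
Total: 135 + 140 + 135 + 140 + 150 + 150 + 135 + 150 + 155 + 140 = €1430.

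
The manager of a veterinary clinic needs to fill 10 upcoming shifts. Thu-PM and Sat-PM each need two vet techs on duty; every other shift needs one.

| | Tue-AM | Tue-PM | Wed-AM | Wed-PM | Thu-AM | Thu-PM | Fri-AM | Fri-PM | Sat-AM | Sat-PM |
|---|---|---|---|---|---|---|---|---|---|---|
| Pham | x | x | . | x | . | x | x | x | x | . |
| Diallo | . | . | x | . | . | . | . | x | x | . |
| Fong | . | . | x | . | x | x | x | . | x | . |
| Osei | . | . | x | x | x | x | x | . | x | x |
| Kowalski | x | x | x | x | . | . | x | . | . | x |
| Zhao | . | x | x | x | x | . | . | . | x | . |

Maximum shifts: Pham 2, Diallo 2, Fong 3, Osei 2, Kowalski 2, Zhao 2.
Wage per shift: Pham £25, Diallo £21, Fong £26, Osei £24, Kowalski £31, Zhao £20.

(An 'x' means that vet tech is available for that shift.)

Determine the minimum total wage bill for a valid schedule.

£289

Sat-PM can only be covered by Osei and Kowalski, so that assignment is forced.
Picking the cheapest available vet tech for each shift independently would cost £274, but that ignores the shift limits.
An optimal schedule: Tue-AM→Pham, Tue-PM→Zhao, Wed-AM→Diallo, Wed-PM→Pham, Thu-AM→Zhao, Thu-PM→Osei+Fong, Fri-AM→Fong, Fri-PM→Diallo, Sat-AM→Fong, Sat-PM→Osei+Kowalski.
Total: 25 + 20 + 21 + 25 + 20 + 24 + 26 + 26 + 21 + 26 + 24 + 31 = £289.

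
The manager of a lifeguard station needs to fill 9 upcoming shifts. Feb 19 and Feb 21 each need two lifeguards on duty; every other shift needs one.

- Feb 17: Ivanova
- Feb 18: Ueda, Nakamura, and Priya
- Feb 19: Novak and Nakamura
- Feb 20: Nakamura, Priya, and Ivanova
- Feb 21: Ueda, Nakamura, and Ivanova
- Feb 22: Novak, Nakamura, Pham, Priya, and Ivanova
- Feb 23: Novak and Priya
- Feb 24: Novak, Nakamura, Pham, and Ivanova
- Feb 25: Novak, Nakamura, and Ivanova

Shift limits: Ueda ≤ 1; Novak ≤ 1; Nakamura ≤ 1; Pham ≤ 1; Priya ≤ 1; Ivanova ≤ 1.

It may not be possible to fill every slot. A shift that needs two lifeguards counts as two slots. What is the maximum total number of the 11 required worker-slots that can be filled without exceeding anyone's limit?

6

Total capacity across all lifeguards is 1+1+1+1+1+1 = 6, and 11 slots are needed, so at most 6 can be filled.
An assignment achieving 6: Feb 17→Ivanova, Feb 18→Ueda, Feb 19→Novak+Nakamura, Feb 23→Priya, Feb 24→Pham.
Loads: Ueda 1/1, Novak 1/1, Nakamura 1/1, Pham 1/1, Priya 1/1, Ivanova 1/1.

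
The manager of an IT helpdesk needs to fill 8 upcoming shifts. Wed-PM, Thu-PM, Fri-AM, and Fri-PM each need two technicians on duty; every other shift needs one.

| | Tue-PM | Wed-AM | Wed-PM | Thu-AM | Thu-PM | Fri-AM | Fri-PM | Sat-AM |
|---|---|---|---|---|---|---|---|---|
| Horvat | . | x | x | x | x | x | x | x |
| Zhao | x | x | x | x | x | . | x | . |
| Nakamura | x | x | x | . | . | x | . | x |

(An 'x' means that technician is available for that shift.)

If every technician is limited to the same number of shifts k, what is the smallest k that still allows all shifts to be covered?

With 3 technicians and 12 worker-slots to fill, someone must work at least ⌈12/3⌉ = 4 shifts, so k ≥ 4.
k = 4 works: Tue-PM→Zhao, Wed-AM→Nakamura, Wed-PM→Zhao+Nakamura, Thu-AM→Horvat, Thu-PM→Horvat+Zhao, Fri-AM→Horvat+Nakamura, Fri-PM→Horvat+Zhao, Sat-AM→Nakamura.
Loads: Horvat 4, Zhao 4, Nakamura 4 — all ≤ 4.

4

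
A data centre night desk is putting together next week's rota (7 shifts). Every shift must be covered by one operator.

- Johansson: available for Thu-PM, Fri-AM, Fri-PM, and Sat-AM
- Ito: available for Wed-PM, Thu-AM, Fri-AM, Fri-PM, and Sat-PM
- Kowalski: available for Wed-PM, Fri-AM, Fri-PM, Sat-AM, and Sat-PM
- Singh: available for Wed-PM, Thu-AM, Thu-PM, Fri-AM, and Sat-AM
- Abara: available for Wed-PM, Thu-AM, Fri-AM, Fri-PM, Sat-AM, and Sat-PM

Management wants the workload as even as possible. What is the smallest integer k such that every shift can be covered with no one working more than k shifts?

With 5 operators and 7 worker-slots to fill, someone must work at least ⌈7/5⌉ = 2 shifts, so k ≥ 2.
k = 2 works: Wed-PM→Kowalski, Thu-AM→Ito, Thu-PM→Johansson, Fri-AM→Singh, Fri-PM→Johansson, Sat-AM→Kowalski, Sat-PM→Ito.
Loads: Johansson 2, Ito 2, Kowalski 2, Singh 1, Abara 0 — all ≤ 2.

2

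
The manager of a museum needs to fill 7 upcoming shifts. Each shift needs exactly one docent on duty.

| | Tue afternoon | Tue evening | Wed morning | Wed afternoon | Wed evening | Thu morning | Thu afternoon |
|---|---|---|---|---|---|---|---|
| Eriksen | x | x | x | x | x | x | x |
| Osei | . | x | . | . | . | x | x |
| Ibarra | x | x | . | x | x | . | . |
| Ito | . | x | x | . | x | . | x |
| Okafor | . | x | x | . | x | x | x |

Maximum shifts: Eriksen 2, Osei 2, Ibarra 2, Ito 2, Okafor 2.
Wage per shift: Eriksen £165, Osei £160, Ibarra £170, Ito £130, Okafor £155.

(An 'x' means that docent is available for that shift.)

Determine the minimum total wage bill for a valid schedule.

Picking the cheapest available docent for each shift independently would cost £1005, but that ignores the shift limits.
An optimal schedule: Tue afternoon→Eriksen, Tue evening→Osei, Wed morning→Ito, Wed afternoon→Eriksen, Wed evening→Ito, Thu morning→Okafor, Thu afternoon→Okafor.
Total: 165 + 160 + 130 + 165 + 130 + 155 + 155 = £1060.

£1060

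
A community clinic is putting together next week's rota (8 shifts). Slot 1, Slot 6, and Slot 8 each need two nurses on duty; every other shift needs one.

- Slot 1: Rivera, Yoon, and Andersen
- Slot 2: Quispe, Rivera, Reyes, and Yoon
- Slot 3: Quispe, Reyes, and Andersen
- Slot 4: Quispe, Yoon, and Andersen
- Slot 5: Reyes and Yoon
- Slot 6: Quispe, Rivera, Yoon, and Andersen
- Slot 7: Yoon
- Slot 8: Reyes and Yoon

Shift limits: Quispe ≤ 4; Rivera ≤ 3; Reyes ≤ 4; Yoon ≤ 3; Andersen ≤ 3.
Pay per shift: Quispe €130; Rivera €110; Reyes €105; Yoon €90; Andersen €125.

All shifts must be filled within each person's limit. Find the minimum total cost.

€1160

Slot 7 can only be covered by Yoon, so that assignment is forced.
Slot 8 can only be covered by Reyes and Yoon, so that assignment is forced.
Picking the cheapest available nurse for each shift independently would cost €1060, but that ignores the shift limits.
An optimal schedule: Slot 1→Yoon+Rivera, Slot 2→Reyes, Slot 3→Reyes, Slot 4→Andersen, Slot 5→Reyes, Slot 6→Rivera+Andersen, Slot 7→Yoon, Slot 8→Yoon+Reyes.
Total: 90 + 110 + 105 + 105 + 125 + 105 + 110 + 125 + 90 + 90 + 105 = €1160.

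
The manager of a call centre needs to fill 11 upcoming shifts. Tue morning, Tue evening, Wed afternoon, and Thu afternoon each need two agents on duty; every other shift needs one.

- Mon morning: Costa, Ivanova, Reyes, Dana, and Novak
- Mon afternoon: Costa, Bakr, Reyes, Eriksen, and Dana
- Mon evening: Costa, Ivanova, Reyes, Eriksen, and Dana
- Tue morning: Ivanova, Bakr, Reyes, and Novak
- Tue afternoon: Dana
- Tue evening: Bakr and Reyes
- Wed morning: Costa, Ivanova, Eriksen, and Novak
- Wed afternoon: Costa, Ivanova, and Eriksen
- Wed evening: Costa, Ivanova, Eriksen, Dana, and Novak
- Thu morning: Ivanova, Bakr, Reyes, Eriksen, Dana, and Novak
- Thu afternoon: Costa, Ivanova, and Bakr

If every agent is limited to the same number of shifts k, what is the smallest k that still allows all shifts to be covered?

3

With 7 agents and 15 worker-slots to fill, someone must work at least ⌈15/7⌉ = 3 shifts, so k ≥ 3.
k = 3 works: Mon morning→Ivanova, Mon afternoon→Bakr, Mon evening→Reyes, Tue morning→Bakr+Reyes, Tue afternoon→Dana, Tue evening→Bakr+Reyes, Wed morning→Costa, Wed afternoon→Costa+Ivanova, Wed evening→Eriksen, Thu morning→Eriksen, Thu afternoon→Costa+Ivanova.
Loads: Costa 3, Ivanova 3, Bakr 3, Reyes 3, Eriksen 2, Dana 1, Novak 0 — all ≤ 3.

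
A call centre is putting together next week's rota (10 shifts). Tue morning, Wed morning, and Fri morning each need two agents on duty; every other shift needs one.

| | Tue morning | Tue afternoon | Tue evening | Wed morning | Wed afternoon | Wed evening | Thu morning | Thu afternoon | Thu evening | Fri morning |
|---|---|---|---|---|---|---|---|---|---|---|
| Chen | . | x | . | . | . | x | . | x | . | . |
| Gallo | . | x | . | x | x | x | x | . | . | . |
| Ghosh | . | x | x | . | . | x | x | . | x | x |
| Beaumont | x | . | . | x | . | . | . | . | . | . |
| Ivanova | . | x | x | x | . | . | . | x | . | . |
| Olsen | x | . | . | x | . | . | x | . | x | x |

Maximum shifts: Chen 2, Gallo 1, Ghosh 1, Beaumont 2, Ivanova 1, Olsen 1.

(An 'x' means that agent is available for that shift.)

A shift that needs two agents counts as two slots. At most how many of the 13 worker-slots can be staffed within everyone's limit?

8

Total capacity across all agents is 2+1+1+2+1+1 = 8, and 13 slots are needed, so at most 8 can be filled.
An assignment achieving 8: Tue morning→Beaumont+Olsen, Tue afternoon→Ivanova, Tue evening→Ghosh, Wed morning→Beaumont, Wed afternoon→Gallo, Wed evening→Chen, Thu afternoon→Chen.
Loads: Chen 2/2, Gallo 1/1, Ghosh 1/1, Beaumont 2/2, Ivanova 1/1, Olsen 1/1.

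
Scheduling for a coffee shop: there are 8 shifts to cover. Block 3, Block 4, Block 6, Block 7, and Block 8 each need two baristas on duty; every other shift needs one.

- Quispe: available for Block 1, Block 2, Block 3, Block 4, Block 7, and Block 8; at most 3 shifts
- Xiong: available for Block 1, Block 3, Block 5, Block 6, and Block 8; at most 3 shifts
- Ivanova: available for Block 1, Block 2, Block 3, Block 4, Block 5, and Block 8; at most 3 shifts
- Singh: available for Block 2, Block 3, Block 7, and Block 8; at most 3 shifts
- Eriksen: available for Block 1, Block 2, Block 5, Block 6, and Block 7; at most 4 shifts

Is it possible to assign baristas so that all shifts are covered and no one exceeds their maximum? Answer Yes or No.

Yes

Block 4 can only be covered by Quispe and Ivanova, so that assignment is forced.
Block 6 can only be covered by Xiong and Eriksen, so that assignment is forced.
One valid schedule: Block 1→Quispe, Block 2→Ivanova, Block 3→Xiong+Singh, Block 4→Quispe+Ivanova, Block 5→Xiong, Block 6→Xiong+Eriksen, Block 7→Quispe+Singh, Block 8→Ivanova+Singh.
Loads: Quispe 3/3, Xiong 3/3, Ivanova 3/3, Singh 3/3, Eriksen 1/4 — all within limits.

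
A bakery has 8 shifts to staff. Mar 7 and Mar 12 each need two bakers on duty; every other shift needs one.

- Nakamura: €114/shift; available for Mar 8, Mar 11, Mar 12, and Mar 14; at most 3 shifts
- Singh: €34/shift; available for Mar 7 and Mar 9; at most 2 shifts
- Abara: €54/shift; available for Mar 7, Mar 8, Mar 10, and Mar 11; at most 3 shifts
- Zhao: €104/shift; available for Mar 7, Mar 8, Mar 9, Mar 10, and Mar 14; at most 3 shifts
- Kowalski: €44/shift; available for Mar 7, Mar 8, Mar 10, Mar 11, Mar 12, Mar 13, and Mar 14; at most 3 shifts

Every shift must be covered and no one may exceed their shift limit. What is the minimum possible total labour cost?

Mar 12 can only be covered by Nakamura and Kowalski, so that assignment is forced.
Mar 13 can only be covered by Kowalski, so that assignment is forced.
Picking the cheapest available baker for each shift independently would cost €490, but that ignores the shift limits.
An optimal schedule: Mar 7→Singh+Abara, Mar 8→Abara, Mar 9→Singh, Mar 10→Kowalski, Mar 11→Abara, Mar 12→Kowalski+Nakamura, Mar 13→Kowalski, Mar 14→Zhao.
Total: 34 + 54 + 54 + 34 + 44 + 54 + 44 + 114 + 44 + 104 = €580.

€580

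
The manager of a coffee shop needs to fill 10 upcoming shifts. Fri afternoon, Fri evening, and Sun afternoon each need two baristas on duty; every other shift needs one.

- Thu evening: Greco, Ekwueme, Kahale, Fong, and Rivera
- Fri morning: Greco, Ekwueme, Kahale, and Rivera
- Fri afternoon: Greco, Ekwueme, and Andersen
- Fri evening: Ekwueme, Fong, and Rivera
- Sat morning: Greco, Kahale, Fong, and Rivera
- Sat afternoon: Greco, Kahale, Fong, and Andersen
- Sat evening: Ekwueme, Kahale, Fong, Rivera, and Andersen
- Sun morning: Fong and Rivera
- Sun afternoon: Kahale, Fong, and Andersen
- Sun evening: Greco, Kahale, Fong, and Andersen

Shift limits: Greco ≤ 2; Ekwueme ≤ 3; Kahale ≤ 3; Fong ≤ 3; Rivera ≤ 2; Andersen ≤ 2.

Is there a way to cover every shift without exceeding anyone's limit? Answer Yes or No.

Yes

One valid schedule: Thu evening→Ekwueme, Fri morning→Greco, Fri afternoon→Greco+Ekwueme, Fri evening→Ekwueme+Fong, Sat morning→Kahale, Sat afternoon→Kahale, Sat evening→Rivera, Sun morning→Fong, Sun afternoon→Kahale+Fong, Sun evening→Andersen.
Loads: Greco 2/2, Ekwueme 3/3, Kahale 3/3, Fong 3/3, Rivera 1/2, Andersen 1/2 — all within limits.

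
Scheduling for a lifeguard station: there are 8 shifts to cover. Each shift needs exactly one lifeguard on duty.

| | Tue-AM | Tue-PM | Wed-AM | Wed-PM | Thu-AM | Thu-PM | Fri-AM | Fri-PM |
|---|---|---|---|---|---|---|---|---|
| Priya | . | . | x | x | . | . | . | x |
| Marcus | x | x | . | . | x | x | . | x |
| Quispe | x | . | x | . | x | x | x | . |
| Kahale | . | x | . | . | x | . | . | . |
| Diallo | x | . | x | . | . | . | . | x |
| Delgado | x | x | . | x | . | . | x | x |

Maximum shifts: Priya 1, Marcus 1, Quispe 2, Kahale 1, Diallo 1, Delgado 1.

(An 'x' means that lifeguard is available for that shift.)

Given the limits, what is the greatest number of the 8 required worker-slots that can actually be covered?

7

Total capacity across all lifeguards is 1+1+2+1+1+1 = 7, and 8 slots are needed, so at most 7 can be filled.
An assignment achieving 7: Tue-AM→Diallo, Tue-PM→Kahale, Wed-AM→Quispe, Wed-PM→Priya, Thu-PM→Marcus, Fri-AM→Quispe, Fri-PM→Delgado.
Loads: Priya 1/1, Marcus 1/1, Quispe 2/2, Kahale 1/1, Diallo 1/1, Delgado 1/1.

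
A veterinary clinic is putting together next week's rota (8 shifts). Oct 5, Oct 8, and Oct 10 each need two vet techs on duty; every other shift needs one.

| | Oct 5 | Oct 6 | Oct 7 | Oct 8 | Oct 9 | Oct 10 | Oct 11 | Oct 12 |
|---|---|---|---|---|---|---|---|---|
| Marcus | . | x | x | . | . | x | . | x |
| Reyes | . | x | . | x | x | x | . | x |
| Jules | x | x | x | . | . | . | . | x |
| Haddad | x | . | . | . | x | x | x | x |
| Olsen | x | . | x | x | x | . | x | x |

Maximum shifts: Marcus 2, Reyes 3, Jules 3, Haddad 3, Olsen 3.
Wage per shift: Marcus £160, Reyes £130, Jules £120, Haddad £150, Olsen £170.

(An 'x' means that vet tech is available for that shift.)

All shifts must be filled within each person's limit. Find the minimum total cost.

£1530

Oct 8 can only be covered by Reyes and Olsen, so that assignment is forced.
Picking the cheapest available vet tech for each shift independently would cost £1490, but that ignores the shift limits.
An optimal schedule: Oct 5→Jules+Haddad, Oct 6→Jules, Oct 7→Jules, Oct 8→Reyes+Olsen, Oct 9→Reyes, Oct 10→Reyes+Haddad, Oct 11→Haddad, Oct 12→Marcus.
Total: 120 + 150 + 120 + 120 + 130 + 170 + 130 + 130 + 150 + 150 + 160 = £1530.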